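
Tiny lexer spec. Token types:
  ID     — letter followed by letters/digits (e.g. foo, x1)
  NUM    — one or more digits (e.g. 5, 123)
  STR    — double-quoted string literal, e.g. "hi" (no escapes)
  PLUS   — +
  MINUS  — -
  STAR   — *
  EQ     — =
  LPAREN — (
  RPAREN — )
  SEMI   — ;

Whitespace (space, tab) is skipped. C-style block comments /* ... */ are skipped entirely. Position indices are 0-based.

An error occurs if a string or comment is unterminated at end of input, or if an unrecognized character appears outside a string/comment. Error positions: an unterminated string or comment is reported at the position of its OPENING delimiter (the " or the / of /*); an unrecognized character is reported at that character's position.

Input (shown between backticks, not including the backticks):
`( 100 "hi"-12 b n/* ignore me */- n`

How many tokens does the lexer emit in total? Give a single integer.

Answer: 9

Derivation:
pos=0: emit LPAREN '('
pos=2: emit NUM '100' (now at pos=5)
pos=6: enter STRING mode
pos=6: emit STR "hi" (now at pos=10)
pos=10: emit MINUS '-'
pos=11: emit NUM '12' (now at pos=13)
pos=14: emit ID 'b' (now at pos=15)
pos=16: emit ID 'n' (now at pos=17)
pos=17: enter COMMENT mode (saw '/*')
exit COMMENT mode (now at pos=32)
pos=32: emit MINUS '-'
pos=34: emit ID 'n' (now at pos=35)
DONE. 9 tokens: [LPAREN, NUM, STR, MINUS, NUM, ID, ID, MINUS, ID]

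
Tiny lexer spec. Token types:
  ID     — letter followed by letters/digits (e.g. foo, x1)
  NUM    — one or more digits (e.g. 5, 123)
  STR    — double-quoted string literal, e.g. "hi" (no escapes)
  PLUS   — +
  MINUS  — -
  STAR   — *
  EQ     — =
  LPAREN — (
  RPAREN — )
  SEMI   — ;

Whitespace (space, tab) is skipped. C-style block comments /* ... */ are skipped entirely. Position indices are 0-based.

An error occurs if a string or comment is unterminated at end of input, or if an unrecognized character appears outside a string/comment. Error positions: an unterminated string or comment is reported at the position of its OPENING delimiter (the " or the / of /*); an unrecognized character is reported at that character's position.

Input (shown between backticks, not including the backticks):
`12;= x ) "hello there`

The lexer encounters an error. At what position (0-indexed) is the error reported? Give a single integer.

Answer: 9

Derivation:
pos=0: emit NUM '12' (now at pos=2)
pos=2: emit SEMI ';'
pos=3: emit EQ '='
pos=5: emit ID 'x' (now at pos=6)
pos=7: emit RPAREN ')'
pos=9: enter STRING mode
pos=9: ERROR — unterminated string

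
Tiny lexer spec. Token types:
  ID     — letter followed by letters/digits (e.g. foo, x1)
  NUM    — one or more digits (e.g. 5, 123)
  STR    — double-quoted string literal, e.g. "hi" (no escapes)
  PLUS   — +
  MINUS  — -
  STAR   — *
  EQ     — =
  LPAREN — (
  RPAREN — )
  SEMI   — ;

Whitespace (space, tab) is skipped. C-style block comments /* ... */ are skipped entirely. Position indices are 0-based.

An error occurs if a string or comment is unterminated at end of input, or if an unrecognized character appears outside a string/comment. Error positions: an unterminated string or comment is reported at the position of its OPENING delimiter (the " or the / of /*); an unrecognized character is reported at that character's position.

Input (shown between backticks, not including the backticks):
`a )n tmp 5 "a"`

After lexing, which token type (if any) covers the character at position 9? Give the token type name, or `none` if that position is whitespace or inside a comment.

Answer: NUM

Derivation:
pos=0: emit ID 'a' (now at pos=1)
pos=2: emit RPAREN ')'
pos=3: emit ID 'n' (now at pos=4)
pos=5: emit ID 'tmp' (now at pos=8)
pos=9: emit NUM '5' (now at pos=10)
pos=11: enter STRING mode
pos=11: emit STR "a" (now at pos=14)
DONE. 6 tokens: [ID, RPAREN, ID, ID, NUM, STR]
Position 9: char is '5' -> NUM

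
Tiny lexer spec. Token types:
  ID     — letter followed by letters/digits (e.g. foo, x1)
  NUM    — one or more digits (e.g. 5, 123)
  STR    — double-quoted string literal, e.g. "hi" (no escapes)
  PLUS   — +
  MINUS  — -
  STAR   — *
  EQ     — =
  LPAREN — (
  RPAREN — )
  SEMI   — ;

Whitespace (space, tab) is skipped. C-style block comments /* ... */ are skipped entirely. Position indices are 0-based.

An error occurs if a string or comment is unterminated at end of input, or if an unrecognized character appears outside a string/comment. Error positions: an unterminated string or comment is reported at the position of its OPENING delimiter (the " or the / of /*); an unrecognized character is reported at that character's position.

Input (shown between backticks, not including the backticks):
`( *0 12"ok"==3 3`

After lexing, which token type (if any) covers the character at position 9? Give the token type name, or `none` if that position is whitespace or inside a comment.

Answer: STR

Derivation:
pos=0: emit LPAREN '('
pos=2: emit STAR '*'
pos=3: emit NUM '0' (now at pos=4)
pos=5: emit NUM '12' (now at pos=7)
pos=7: enter STRING mode
pos=7: emit STR "ok" (now at pos=11)
pos=11: emit EQ '='
pos=12: emit EQ '='
pos=13: emit NUM '3' (now at pos=14)
pos=15: emit NUM '3' (now at pos=16)
DONE. 9 tokens: [LPAREN, STAR, NUM, NUM, STR, EQ, EQ, NUM, NUM]
Position 9: char is 'k' -> STR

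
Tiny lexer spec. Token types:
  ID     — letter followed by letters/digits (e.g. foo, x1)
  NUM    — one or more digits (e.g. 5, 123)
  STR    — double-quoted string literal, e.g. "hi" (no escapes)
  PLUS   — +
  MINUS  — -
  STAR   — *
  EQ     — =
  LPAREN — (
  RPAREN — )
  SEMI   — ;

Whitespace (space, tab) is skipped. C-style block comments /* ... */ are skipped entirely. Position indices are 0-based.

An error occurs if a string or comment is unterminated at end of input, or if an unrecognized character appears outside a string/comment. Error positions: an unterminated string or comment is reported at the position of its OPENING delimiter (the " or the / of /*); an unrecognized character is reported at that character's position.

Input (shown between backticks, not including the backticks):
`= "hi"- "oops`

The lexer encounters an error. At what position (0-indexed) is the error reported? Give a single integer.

Answer: 8

Derivation:
pos=0: emit EQ '='
pos=2: enter STRING mode
pos=2: emit STR "hi" (now at pos=6)
pos=6: emit MINUS '-'
pos=8: enter STRING mode
pos=8: ERROR — unterminated string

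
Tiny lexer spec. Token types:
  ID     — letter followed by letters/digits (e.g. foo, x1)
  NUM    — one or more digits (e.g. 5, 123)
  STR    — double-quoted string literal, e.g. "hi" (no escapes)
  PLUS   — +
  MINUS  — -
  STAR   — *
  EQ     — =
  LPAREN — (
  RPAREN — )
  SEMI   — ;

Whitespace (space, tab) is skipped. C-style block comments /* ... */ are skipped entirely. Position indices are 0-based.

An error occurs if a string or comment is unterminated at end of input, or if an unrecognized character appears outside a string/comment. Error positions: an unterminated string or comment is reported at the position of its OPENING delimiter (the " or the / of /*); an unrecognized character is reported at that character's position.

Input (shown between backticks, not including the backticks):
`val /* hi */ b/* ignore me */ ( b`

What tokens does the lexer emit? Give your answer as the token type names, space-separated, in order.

Answer: ID ID LPAREN ID

Derivation:
pos=0: emit ID 'val' (now at pos=3)
pos=4: enter COMMENT mode (saw '/*')
exit COMMENT mode (now at pos=12)
pos=13: emit ID 'b' (now at pos=14)
pos=14: enter COMMENT mode (saw '/*')
exit COMMENT mode (now at pos=29)
pos=30: emit LPAREN '('
pos=32: emit ID 'b' (now at pos=33)
DONE. 4 tokens: [ID, ID, LPAREN, ID]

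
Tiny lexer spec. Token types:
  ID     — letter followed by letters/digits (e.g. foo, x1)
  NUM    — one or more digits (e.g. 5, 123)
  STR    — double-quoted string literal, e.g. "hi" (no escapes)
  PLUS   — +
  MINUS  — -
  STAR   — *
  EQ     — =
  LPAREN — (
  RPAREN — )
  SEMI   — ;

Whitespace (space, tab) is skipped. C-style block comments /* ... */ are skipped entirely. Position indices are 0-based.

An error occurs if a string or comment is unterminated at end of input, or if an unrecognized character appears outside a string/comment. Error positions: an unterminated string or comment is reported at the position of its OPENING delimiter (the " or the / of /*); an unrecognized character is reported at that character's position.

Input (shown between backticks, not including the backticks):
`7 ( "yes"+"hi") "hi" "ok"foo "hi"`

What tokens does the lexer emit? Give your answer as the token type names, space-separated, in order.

pos=0: emit NUM '7' (now at pos=1)
pos=2: emit LPAREN '('
pos=4: enter STRING mode
pos=4: emit STR "yes" (now at pos=9)
pos=9: emit PLUS '+'
pos=10: enter STRING mode
pos=10: emit STR "hi" (now at pos=14)
pos=14: emit RPAREN ')'
pos=16: enter STRING mode
pos=16: emit STR "hi" (now at pos=20)
pos=21: enter STRING mode
pos=21: emit STR "ok" (now at pos=25)
pos=25: emit ID 'foo' (now at pos=28)
pos=29: enter STRING mode
pos=29: emit STR "hi" (now at pos=33)
DONE. 10 tokens: [NUM, LPAREN, STR, PLUS, STR, RPAREN, STR, STR, ID, STR]

Answer: NUM LPAREN STR PLUS STR RPAREN STR STR ID STR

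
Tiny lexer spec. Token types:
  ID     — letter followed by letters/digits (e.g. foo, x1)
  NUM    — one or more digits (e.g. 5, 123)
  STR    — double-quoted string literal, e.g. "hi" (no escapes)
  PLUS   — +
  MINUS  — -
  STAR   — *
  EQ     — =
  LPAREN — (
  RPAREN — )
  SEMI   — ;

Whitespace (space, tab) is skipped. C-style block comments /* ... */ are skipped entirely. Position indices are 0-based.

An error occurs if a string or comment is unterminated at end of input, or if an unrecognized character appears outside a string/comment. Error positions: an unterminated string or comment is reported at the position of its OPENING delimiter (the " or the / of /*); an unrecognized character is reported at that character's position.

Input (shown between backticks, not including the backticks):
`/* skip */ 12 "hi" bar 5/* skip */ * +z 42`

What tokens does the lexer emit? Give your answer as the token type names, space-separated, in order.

Answer: NUM STR ID NUM STAR PLUS ID NUM

Derivation:
pos=0: enter COMMENT mode (saw '/*')
exit COMMENT mode (now at pos=10)
pos=11: emit NUM '12' (now at pos=13)
pos=14: enter STRING mode
pos=14: emit STR "hi" (now at pos=18)
pos=19: emit ID 'bar' (now at pos=22)
pos=23: emit NUM '5' (now at pos=24)
pos=24: enter COMMENT mode (saw '/*')
exit COMMENT mode (now at pos=34)
pos=35: emit STAR '*'
pos=37: emit PLUS '+'
pos=38: emit ID 'z' (now at pos=39)
pos=40: emit NUM '42' (now at pos=42)
DONE. 8 tokens: [NUM, STR, ID, NUM, STAR, PLUS, ID, NUM]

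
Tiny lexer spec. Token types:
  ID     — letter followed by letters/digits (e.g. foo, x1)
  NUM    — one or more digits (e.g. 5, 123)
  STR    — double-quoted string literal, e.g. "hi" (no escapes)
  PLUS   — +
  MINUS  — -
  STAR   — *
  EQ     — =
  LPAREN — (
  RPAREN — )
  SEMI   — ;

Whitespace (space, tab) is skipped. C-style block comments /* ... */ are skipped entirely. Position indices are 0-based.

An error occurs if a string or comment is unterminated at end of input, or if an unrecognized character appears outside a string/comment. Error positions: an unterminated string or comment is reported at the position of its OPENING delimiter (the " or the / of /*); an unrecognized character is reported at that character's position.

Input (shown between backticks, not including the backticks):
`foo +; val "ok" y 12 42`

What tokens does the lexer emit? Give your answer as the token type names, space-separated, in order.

Answer: ID PLUS SEMI ID STR ID NUM NUM

Derivation:
pos=0: emit ID 'foo' (now at pos=3)
pos=4: emit PLUS '+'
pos=5: emit SEMI ';'
pos=7: emit ID 'val' (now at pos=10)
pos=11: enter STRING mode
pos=11: emit STR "ok" (now at pos=15)
pos=16: emit ID 'y' (now at pos=17)
pos=18: emit NUM '12' (now at pos=20)
pos=21: emit NUM '42' (now at pos=23)
DONE. 8 tokens: [ID, PLUS, SEMI, ID, STR, ID, NUM, NUM]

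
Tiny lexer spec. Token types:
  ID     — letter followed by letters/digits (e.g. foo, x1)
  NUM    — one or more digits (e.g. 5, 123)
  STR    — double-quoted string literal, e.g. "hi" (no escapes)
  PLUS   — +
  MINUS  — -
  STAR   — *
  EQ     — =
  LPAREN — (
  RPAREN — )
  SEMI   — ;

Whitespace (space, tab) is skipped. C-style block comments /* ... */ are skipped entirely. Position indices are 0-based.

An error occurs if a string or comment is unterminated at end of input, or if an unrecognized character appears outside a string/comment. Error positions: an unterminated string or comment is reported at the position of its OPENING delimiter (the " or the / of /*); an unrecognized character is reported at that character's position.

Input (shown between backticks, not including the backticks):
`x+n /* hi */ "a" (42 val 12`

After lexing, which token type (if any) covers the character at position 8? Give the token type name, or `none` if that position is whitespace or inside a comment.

Answer: none

Derivation:
pos=0: emit ID 'x' (now at pos=1)
pos=1: emit PLUS '+'
pos=2: emit ID 'n' (now at pos=3)
pos=4: enter COMMENT mode (saw '/*')
exit COMMENT mode (now at pos=12)
pos=13: enter STRING mode
pos=13: emit STR "a" (now at pos=16)
pos=17: emit LPAREN '('
pos=18: emit NUM '42' (now at pos=20)
pos=21: emit ID 'val' (now at pos=24)
pos=25: emit NUM '12' (now at pos=27)
DONE. 8 tokens: [ID, PLUS, ID, STR, LPAREN, NUM, ID, NUM]
Position 8: char is 'i' -> none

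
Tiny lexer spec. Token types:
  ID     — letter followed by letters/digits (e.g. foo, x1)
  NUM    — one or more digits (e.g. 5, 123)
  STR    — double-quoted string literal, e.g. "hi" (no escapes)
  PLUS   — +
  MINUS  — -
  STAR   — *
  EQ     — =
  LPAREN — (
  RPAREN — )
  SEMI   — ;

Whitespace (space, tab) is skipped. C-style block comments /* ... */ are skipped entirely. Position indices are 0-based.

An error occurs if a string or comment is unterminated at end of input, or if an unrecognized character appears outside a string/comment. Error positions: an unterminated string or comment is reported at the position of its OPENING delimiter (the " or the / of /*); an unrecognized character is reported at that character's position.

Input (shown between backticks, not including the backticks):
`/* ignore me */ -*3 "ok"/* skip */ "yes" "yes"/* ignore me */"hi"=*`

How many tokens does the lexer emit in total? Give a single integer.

pos=0: enter COMMENT mode (saw '/*')
exit COMMENT mode (now at pos=15)
pos=16: emit MINUS '-'
pos=17: emit STAR '*'
pos=18: emit NUM '3' (now at pos=19)
pos=20: enter STRING mode
pos=20: emit STR "ok" (now at pos=24)
pos=24: enter COMMENT mode (saw '/*')
exit COMMENT mode (now at pos=34)
pos=35: enter STRING mode
pos=35: emit STR "yes" (now at pos=40)
pos=41: enter STRING mode
pos=41: emit STR "yes" (now at pos=46)
pos=46: enter COMMENT mode (saw '/*')
exit COMMENT mode (now at pos=61)
pos=61: enter STRING mode
pos=61: emit STR "hi" (now at pos=65)
pos=65: emit EQ '='
pos=66: emit STAR '*'
DONE. 9 tokens: [MINUS, STAR, NUM, STR, STR, STR, STR, EQ, STAR]

Answer: 9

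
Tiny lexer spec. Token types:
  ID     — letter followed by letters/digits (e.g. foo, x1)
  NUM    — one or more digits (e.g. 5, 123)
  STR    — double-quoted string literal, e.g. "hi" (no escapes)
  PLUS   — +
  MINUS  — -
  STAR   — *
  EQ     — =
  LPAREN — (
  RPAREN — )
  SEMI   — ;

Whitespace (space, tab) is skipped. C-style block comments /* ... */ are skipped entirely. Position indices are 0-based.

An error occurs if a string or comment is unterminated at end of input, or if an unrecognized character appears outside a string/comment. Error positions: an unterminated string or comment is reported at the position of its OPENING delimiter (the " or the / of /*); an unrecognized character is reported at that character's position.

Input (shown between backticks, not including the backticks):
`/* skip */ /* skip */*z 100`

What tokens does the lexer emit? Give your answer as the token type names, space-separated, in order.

Answer: STAR ID NUM

Derivation:
pos=0: enter COMMENT mode (saw '/*')
exit COMMENT mode (now at pos=10)
pos=11: enter COMMENT mode (saw '/*')
exit COMMENT mode (now at pos=21)
pos=21: emit STAR '*'
pos=22: emit ID 'z' (now at pos=23)
pos=24: emit NUM '100' (now at pos=27)
DONE. 3 tokens: [STAR, ID, NUM]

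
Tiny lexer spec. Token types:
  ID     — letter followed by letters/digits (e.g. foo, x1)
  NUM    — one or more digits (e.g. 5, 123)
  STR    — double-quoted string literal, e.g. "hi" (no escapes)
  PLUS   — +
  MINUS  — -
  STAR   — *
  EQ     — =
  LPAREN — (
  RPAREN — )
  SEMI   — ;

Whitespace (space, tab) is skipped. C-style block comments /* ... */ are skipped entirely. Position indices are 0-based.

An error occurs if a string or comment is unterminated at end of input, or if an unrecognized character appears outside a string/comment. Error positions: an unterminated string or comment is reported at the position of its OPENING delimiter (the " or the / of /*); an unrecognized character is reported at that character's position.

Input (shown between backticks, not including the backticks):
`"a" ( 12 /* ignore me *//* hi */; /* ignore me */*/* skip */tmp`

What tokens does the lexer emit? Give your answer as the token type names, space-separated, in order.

Answer: STR LPAREN NUM SEMI STAR ID

Derivation:
pos=0: enter STRING mode
pos=0: emit STR "a" (now at pos=3)
pos=4: emit LPAREN '('
pos=6: emit NUM '12' (now at pos=8)
pos=9: enter COMMENT mode (saw '/*')
exit COMMENT mode (now at pos=24)
pos=24: enter COMMENT mode (saw '/*')
exit COMMENT mode (now at pos=32)
pos=32: emit SEMI ';'
pos=34: enter COMMENT mode (saw '/*')
exit COMMENT mode (now at pos=49)
pos=49: emit STAR '*'
pos=50: enter COMMENT mode (saw '/*')
exit COMMENT mode (now at pos=60)
pos=60: emit ID 'tmp' (now at pos=63)
DONE. 6 tokens: [STR, LPAREN, NUM, SEMI, STAR, ID]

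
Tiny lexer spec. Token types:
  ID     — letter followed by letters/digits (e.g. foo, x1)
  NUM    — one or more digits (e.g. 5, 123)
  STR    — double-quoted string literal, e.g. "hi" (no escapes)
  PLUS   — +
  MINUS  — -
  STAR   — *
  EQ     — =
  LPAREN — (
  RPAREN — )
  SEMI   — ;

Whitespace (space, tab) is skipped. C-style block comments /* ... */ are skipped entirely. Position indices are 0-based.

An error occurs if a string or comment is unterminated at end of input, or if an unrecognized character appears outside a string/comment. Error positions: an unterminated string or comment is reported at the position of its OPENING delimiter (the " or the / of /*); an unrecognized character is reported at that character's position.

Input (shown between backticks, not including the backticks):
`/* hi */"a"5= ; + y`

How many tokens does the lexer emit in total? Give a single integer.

Answer: 6

Derivation:
pos=0: enter COMMENT mode (saw '/*')
exit COMMENT mode (now at pos=8)
pos=8: enter STRING mode
pos=8: emit STR "a" (now at pos=11)
pos=11: emit NUM '5' (now at pos=12)
pos=12: emit EQ '='
pos=14: emit SEMI ';'
pos=16: emit PLUS '+'
pos=18: emit ID 'y' (now at pos=19)
DONE. 6 tokens: [STR, NUM, EQ, SEMI, PLUS, ID]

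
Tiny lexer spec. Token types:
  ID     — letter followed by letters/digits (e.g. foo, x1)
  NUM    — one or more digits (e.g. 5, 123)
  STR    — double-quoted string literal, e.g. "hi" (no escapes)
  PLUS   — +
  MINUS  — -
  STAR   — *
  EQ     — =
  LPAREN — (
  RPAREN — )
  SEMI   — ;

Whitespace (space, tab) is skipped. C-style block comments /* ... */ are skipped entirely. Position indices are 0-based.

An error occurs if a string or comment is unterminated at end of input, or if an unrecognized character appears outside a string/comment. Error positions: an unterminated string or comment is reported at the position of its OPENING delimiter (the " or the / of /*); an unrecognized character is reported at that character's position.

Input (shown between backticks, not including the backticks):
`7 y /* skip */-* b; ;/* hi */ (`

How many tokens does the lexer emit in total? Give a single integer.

Answer: 8

Derivation:
pos=0: emit NUM '7' (now at pos=1)
pos=2: emit ID 'y' (now at pos=3)
pos=4: enter COMMENT mode (saw '/*')
exit COMMENT mode (now at pos=14)
pos=14: emit MINUS '-'
pos=15: emit STAR '*'
pos=17: emit ID 'b' (now at pos=18)
pos=18: emit SEMI ';'
pos=20: emit SEMI ';'
pos=21: enter COMMENT mode (saw '/*')
exit COMMENT mode (now at pos=29)
pos=30: emit LPAREN '('
DONE. 8 tokens: [NUM, ID, MINUS, STAR, ID, SEMI, SEMI, LPAREN]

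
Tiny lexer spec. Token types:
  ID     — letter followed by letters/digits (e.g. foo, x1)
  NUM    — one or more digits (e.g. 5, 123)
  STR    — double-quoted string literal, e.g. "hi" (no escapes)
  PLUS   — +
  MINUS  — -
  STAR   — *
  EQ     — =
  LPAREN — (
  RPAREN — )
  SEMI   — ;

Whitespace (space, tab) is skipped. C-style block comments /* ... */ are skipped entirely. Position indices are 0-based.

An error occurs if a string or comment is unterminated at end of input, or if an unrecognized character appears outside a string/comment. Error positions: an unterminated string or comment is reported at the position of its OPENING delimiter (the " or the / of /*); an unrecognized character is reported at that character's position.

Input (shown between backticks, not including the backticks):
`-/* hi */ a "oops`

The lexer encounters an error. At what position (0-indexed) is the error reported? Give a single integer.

Answer: 12

Derivation:
pos=0: emit MINUS '-'
pos=1: enter COMMENT mode (saw '/*')
exit COMMENT mode (now at pos=9)
pos=10: emit ID 'a' (now at pos=11)
pos=12: enter STRING mode
pos=12: ERROR — unterminated string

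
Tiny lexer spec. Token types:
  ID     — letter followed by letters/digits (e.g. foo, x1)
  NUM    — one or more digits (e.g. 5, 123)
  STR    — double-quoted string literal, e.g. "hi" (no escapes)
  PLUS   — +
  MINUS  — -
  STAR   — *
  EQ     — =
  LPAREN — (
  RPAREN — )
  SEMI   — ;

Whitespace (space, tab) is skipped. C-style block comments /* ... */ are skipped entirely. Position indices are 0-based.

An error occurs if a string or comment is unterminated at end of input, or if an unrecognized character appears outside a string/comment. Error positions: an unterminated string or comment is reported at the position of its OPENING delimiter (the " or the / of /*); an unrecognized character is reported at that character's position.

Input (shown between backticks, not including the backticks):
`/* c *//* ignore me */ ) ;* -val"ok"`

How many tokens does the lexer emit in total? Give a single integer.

pos=0: enter COMMENT mode (saw '/*')
exit COMMENT mode (now at pos=7)
pos=7: enter COMMENT mode (saw '/*')
exit COMMENT mode (now at pos=22)
pos=23: emit RPAREN ')'
pos=25: emit SEMI ';'
pos=26: emit STAR '*'
pos=28: emit MINUS '-'
pos=29: emit ID 'val' (now at pos=32)
pos=32: enter STRING mode
pos=32: emit STR "ok" (now at pos=36)
DONE. 6 tokens: [RPAREN, SEMI, STAR, MINUS, ID, STR]

Answer: 6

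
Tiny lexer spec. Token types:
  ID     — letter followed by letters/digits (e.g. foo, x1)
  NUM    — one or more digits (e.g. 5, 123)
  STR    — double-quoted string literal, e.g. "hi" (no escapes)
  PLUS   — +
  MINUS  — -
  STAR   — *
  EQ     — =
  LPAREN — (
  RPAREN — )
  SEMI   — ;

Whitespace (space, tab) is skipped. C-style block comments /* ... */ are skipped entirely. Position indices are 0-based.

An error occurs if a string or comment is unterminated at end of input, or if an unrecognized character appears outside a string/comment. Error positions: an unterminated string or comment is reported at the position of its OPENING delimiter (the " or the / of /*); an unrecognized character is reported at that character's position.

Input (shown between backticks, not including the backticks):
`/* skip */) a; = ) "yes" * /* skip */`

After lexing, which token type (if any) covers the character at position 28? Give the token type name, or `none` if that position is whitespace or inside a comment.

pos=0: enter COMMENT mode (saw '/*')
exit COMMENT mode (now at pos=10)
pos=10: emit RPAREN ')'
pos=12: emit ID 'a' (now at pos=13)
pos=13: emit SEMI ';'
pos=15: emit EQ '='
pos=17: emit RPAREN ')'
pos=19: enter STRING mode
pos=19: emit STR "yes" (now at pos=24)
pos=25: emit STAR '*'
pos=27: enter COMMENT mode (saw '/*')
exit COMMENT mode (now at pos=37)
DONE. 7 tokens: [RPAREN, ID, SEMI, EQ, RPAREN, STR, STAR]
Position 28: char is '*' -> none

Answer: none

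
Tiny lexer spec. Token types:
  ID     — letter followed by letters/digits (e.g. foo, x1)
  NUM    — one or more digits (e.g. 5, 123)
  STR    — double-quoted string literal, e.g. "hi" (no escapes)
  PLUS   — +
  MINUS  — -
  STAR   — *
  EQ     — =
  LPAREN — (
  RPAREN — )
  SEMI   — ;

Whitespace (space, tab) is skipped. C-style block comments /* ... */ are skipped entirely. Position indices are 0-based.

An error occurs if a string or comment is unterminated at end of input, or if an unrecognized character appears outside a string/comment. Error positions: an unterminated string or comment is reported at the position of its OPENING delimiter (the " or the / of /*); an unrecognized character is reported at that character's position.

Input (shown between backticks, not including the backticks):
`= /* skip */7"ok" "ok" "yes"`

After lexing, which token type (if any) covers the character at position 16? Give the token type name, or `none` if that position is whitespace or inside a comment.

pos=0: emit EQ '='
pos=2: enter COMMENT mode (saw '/*')
exit COMMENT mode (now at pos=12)
pos=12: emit NUM '7' (now at pos=13)
pos=13: enter STRING mode
pos=13: emit STR "ok" (now at pos=17)
pos=18: enter STRING mode
pos=18: emit STR "ok" (now at pos=22)
pos=23: enter STRING mode
pos=23: emit STR "yes" (now at pos=28)
DONE. 5 tokens: [EQ, NUM, STR, STR, STR]
Position 16: char is '"' -> STR

Answer: STR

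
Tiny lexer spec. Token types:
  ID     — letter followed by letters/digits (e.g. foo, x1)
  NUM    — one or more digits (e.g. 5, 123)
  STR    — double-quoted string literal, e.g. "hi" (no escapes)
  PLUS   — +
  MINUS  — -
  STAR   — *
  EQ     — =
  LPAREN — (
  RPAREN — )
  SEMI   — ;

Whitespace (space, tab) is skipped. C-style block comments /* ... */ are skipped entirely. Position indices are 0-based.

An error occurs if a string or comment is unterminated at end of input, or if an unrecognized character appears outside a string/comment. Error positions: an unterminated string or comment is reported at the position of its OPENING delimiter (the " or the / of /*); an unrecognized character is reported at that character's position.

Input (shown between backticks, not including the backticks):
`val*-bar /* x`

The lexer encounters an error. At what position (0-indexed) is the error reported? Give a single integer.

Answer: 9

Derivation:
pos=0: emit ID 'val' (now at pos=3)
pos=3: emit STAR '*'
pos=4: emit MINUS '-'
pos=5: emit ID 'bar' (now at pos=8)
pos=9: enter COMMENT mode (saw '/*')
pos=9: ERROR — unterminated comment (reached EOF)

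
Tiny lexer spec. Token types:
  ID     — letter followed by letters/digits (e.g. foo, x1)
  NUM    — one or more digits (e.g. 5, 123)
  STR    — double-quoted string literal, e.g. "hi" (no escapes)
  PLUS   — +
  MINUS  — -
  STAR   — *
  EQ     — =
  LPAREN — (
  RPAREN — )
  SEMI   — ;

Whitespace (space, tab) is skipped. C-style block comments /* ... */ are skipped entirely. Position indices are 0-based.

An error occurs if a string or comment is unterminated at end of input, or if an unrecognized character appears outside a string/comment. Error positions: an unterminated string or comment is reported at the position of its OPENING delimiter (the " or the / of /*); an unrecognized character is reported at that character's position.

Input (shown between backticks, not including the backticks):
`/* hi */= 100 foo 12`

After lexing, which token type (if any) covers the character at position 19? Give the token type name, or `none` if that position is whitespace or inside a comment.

pos=0: enter COMMENT mode (saw '/*')
exit COMMENT mode (now at pos=8)
pos=8: emit EQ '='
pos=10: emit NUM '100' (now at pos=13)
pos=14: emit ID 'foo' (now at pos=17)
pos=18: emit NUM '12' (now at pos=20)
DONE. 4 tokens: [EQ, NUM, ID, NUM]
Position 19: char is '2' -> NUM

Answer: NUM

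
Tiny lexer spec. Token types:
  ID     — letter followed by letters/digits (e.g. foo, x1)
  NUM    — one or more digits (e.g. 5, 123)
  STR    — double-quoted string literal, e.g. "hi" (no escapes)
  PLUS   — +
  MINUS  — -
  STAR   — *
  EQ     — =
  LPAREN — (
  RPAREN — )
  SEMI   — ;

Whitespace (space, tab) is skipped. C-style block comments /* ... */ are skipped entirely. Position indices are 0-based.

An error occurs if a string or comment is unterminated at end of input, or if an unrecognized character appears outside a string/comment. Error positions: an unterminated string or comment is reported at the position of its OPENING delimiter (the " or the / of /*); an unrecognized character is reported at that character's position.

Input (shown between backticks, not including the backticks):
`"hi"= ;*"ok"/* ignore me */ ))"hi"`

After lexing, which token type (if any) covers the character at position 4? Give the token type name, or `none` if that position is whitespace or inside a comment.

Answer: EQ

Derivation:
pos=0: enter STRING mode
pos=0: emit STR "hi" (now at pos=4)
pos=4: emit EQ '='
pos=6: emit SEMI ';'
pos=7: emit STAR '*'
pos=8: enter STRING mode
pos=8: emit STR "ok" (now at pos=12)
pos=12: enter COMMENT mode (saw '/*')
exit COMMENT mode (now at pos=27)
pos=28: emit RPAREN ')'
pos=29: emit RPAREN ')'
pos=30: enter STRING mode
pos=30: emit STR "hi" (now at pos=34)
DONE. 8 tokens: [STR, EQ, SEMI, STAR, STR, RPAREN, RPAREN, STR]
Position 4: char is '=' -> EQ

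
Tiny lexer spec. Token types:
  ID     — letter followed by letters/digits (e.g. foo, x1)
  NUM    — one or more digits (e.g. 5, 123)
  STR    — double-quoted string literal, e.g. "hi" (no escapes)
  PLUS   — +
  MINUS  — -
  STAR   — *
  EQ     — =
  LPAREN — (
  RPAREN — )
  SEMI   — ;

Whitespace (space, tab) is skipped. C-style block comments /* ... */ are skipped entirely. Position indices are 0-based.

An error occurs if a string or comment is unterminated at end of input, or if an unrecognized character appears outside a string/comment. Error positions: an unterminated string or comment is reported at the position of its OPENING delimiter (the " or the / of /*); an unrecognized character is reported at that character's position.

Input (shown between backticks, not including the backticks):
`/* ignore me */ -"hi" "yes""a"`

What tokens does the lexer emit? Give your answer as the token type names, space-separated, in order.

pos=0: enter COMMENT mode (saw '/*')
exit COMMENT mode (now at pos=15)
pos=16: emit MINUS '-'
pos=17: enter STRING mode
pos=17: emit STR "hi" (now at pos=21)
pos=22: enter STRING mode
pos=22: emit STR "yes" (now at pos=27)
pos=27: enter STRING mode
pos=27: emit STR "a" (now at pos=30)
DONE. 4 tokens: [MINUS, STR, STR, STR]

Answer: MINUS STR STR STR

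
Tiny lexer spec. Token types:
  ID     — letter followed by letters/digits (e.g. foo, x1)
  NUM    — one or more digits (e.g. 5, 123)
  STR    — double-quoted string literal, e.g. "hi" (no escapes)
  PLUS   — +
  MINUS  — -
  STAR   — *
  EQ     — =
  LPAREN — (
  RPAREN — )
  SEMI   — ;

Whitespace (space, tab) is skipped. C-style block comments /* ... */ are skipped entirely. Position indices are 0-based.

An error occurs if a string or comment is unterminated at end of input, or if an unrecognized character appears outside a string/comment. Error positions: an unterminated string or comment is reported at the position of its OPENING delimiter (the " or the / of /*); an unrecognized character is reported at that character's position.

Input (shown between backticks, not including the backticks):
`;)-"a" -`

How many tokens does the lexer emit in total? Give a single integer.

Answer: 5

Derivation:
pos=0: emit SEMI ';'
pos=1: emit RPAREN ')'
pos=2: emit MINUS '-'
pos=3: enter STRING mode
pos=3: emit STR "a" (now at pos=6)
pos=7: emit MINUS '-'
DONE. 5 tokens: [SEMI, RPAREN, MINUS, STR, MINUS]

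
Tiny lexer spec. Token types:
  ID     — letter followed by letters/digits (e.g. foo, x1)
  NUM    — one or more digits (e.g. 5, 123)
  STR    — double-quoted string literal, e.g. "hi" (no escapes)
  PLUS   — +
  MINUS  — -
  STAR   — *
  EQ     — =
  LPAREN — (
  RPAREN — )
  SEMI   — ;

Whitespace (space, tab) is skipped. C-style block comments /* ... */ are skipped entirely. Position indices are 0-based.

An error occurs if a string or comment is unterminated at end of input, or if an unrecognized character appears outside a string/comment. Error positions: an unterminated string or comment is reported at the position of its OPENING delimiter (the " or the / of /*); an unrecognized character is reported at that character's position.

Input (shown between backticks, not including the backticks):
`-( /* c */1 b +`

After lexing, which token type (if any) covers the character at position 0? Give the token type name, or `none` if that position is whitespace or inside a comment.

Answer: MINUS

Derivation:
pos=0: emit MINUS '-'
pos=1: emit LPAREN '('
pos=3: enter COMMENT mode (saw '/*')
exit COMMENT mode (now at pos=10)
pos=10: emit NUM '1' (now at pos=11)
pos=12: emit ID 'b' (now at pos=13)
pos=14: emit PLUS '+'
DONE. 5 tokens: [MINUS, LPAREN, NUM, ID, PLUS]
Position 0: char is '-' -> MINUS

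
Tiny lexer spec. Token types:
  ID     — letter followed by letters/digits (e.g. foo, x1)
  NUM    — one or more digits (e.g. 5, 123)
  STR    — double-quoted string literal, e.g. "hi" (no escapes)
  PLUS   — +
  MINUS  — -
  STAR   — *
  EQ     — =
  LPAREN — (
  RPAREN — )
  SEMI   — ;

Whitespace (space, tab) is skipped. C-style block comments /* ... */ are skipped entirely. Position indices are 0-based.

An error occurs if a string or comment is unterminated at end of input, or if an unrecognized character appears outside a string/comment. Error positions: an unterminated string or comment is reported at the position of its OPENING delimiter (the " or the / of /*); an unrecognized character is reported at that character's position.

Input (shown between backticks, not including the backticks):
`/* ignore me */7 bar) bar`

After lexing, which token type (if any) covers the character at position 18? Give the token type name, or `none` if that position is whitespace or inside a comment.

pos=0: enter COMMENT mode (saw '/*')
exit COMMENT mode (now at pos=15)
pos=15: emit NUM '7' (now at pos=16)
pos=17: emit ID 'bar' (now at pos=20)
pos=20: emit RPAREN ')'
pos=22: emit ID 'bar' (now at pos=25)
DONE. 4 tokens: [NUM, ID, RPAREN, ID]
Position 18: char is 'a' -> ID

Answer: ID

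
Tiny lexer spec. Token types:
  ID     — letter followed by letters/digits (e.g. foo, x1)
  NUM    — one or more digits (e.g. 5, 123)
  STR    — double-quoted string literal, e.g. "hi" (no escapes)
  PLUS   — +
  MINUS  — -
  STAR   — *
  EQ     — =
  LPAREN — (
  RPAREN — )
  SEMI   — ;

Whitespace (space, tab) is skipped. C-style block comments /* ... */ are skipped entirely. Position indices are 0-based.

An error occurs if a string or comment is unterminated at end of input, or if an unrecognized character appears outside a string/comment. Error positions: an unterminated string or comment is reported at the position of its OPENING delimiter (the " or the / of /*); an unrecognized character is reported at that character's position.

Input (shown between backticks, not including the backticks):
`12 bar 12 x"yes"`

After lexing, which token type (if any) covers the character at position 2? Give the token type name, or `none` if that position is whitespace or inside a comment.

pos=0: emit NUM '12' (now at pos=2)
pos=3: emit ID 'bar' (now at pos=6)
pos=7: emit NUM '12' (now at pos=9)
pos=10: emit ID 'x' (now at pos=11)
pos=11: enter STRING mode
pos=11: emit STR "yes" (now at pos=16)
DONE. 5 tokens: [NUM, ID, NUM, ID, STR]
Position 2: char is ' ' -> none

Answer: none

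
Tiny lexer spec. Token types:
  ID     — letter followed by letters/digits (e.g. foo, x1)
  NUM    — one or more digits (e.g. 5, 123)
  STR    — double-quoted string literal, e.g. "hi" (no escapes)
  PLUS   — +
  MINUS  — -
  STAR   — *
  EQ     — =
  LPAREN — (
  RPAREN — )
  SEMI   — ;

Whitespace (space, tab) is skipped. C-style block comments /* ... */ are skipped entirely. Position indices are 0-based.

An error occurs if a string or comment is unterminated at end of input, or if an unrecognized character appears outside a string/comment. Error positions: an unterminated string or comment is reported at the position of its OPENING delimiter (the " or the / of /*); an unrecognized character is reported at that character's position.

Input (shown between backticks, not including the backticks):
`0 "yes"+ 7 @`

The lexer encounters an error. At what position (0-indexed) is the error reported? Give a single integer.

Answer: 11

Derivation:
pos=0: emit NUM '0' (now at pos=1)
pos=2: enter STRING mode
pos=2: emit STR "yes" (now at pos=7)
pos=7: emit PLUS '+'
pos=9: emit NUM '7' (now at pos=10)
pos=11: ERROR — unrecognized char '@'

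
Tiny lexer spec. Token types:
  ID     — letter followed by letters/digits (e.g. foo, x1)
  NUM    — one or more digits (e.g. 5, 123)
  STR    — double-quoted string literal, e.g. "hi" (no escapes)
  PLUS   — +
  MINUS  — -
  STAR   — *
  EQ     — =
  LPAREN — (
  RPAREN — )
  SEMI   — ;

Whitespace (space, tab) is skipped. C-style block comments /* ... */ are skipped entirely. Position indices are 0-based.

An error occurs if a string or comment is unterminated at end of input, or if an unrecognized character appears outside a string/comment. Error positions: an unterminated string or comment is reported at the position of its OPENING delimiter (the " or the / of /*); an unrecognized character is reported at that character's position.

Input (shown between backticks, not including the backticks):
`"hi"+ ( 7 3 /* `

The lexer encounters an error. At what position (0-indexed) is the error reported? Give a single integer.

Answer: 12

Derivation:
pos=0: enter STRING mode
pos=0: emit STR "hi" (now at pos=4)
pos=4: emit PLUS '+'
pos=6: emit LPAREN '('
pos=8: emit NUM '7' (now at pos=9)
pos=10: emit NUM '3' (now at pos=11)
pos=12: enter COMMENT mode (saw '/*')
pos=12: ERROR — unterminated comment (reached EOF)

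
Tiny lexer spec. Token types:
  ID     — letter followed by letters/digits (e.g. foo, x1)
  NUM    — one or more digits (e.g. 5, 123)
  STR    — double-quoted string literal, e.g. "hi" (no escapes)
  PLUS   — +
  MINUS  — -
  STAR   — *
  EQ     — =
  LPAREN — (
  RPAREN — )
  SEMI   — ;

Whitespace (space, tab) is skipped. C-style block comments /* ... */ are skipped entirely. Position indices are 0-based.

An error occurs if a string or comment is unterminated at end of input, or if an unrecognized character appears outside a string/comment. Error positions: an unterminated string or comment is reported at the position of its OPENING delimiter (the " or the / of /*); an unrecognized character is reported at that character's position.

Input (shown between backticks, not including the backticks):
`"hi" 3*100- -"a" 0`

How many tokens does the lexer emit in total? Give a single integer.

pos=0: enter STRING mode
pos=0: emit STR "hi" (now at pos=4)
pos=5: emit NUM '3' (now at pos=6)
pos=6: emit STAR '*'
pos=7: emit NUM '100' (now at pos=10)
pos=10: emit MINUS '-'
pos=12: emit MINUS '-'
pos=13: enter STRING mode
pos=13: emit STR "a" (now at pos=16)
pos=17: emit NUM '0' (now at pos=18)
DONE. 8 tokens: [STR, NUM, STAR, NUM, MINUS, MINUS, STR, NUM]

Answer: 8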